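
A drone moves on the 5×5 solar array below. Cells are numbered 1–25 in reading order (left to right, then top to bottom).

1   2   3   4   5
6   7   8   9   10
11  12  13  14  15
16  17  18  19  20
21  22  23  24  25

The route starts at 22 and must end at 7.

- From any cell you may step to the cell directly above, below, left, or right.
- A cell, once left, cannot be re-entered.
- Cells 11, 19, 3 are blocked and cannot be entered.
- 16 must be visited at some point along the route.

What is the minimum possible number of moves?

5

Any route passes through 16 somewhere between 22 and 7. Summing Manhattan distances along the two legs (22 → 16 → 7) gives a lower bound of 2 + 3 = 5 moves.
A route of 5 moves achieves this: 22 → 21 → 16 → 17 → 12 → 7.
Since 5 matches the lower bound, it is optimal.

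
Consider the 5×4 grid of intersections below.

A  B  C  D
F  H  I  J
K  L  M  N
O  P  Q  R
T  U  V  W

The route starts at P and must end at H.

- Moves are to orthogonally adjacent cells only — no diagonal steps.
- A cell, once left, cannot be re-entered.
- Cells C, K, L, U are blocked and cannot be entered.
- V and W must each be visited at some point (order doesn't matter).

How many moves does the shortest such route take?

8

Any route passes through V and W in some order between P and H. Summing Manhattan distances along each leg and taking the cheapest ordering (P → V → W → H) gives a lower bound of 2 + 1 + 5 = 8 moves.
A route of 8 moves achieves this: P → Q → V → W → R → N → J → I → H.
Since 8 matches the lower bound, it is optimal.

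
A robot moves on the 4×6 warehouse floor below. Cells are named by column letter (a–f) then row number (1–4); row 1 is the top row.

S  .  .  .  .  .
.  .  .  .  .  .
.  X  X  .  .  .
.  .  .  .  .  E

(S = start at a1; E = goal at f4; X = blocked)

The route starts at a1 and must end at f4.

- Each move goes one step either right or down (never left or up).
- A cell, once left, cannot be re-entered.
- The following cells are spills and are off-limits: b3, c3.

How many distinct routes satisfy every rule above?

A right/down-only route from a1 to f4 makes exactly 3 down-moves and 5 right-moves in some order.
With no other constraints that would be C(8,3) = 56 routes.
Subtract routes through each blocked cell (inclusion–exclusion for overlaps): − through b3: 15 − through c3: 24 + through b3&c3: 12 → 29.
That gives 29 routes.

29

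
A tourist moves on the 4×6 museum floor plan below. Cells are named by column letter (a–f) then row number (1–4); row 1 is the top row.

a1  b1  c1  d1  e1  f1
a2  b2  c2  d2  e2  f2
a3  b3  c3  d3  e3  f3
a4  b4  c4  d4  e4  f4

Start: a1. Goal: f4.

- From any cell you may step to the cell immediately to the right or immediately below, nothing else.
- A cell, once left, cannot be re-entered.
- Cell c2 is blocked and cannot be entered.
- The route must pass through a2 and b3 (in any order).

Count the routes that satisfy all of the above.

10

A right/down-only route from a1 to f4 makes exactly 3 down-moves and 5 right-moves in some order.
With no other constraints that would be C(8,3) = 56 routes.
A monotone route can only reach the required cells in the order a2, b3, so split there and multiply the segment counts (each segment already excludes blocked cells): a1→a2: 1; a2→b3: 2; b3→f4: 5; product = 10.
That gives 10 routes.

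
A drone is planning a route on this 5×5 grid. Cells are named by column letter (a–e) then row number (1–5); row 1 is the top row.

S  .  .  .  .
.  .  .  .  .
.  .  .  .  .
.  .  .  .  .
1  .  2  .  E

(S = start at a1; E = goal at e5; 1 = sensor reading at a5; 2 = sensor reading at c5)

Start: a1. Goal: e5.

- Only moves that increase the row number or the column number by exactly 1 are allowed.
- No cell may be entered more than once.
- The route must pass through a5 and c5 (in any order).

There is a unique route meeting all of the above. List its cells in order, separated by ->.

a1 -> a2 -> a3 -> a4 -> a5 -> b5 -> c5 -> d5 -> e5

Moves only go right or down, so the column and row indices never decrease.
Route from a1: 4× down (reaching a5), 4× right (reaching e5) — 8 moves in all.
Check: all required cells visited.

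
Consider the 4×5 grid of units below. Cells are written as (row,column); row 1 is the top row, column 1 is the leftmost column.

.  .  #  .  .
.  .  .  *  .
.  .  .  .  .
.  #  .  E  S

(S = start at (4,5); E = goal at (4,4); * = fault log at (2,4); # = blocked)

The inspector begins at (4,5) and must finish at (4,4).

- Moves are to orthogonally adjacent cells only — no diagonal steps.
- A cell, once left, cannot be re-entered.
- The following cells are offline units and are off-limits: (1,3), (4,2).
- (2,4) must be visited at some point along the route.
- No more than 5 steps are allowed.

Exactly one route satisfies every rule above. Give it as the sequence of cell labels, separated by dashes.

(4,5) - (3,5) - (2,5) - (2,4) - (3,4) - (4,4)

The 5-move cap with required stops at (2,4) leaves no slack for detours.
Route from (4,5): up 2 to (2,5), left 1 to (2,4), down 2 to (4,4) — 5 moves in all.
Check: all required cells visited; 5 ≤ 5 moves.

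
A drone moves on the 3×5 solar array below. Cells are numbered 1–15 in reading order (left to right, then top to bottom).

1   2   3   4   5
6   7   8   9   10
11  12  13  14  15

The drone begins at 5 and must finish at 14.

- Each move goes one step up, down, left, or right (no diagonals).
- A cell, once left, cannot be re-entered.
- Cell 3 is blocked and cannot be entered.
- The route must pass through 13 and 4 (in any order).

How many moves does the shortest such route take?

Any route passes through 13 and 4 in some order between 5 and 14. Summing Manhattan distances along each leg and taking the cheapest ordering (5 → 4 → 13 → 14) gives a lower bound of 1 + 3 + 1 = 5 moves.
A route of 5 moves achieves this: 5 → 4 → 9 → 8 → 13 → 14.
Since 5 matches the lower bound, it is optimal.

5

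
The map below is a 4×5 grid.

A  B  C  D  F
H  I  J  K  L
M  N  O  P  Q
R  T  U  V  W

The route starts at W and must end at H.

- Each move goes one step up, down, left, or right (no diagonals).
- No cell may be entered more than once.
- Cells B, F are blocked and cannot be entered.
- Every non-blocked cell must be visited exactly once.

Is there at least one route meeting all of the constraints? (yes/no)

Cell A has only one open neighbour but is neither the start nor the goal, so a Hamiltonian route would have to both enter and leave it through the same neighbour — impossible without revisiting.

no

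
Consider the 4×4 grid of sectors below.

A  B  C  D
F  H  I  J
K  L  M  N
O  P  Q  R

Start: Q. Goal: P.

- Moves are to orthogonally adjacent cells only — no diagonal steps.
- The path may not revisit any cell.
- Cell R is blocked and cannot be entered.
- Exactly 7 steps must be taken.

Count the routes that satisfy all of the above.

Need simple routes of exactly 7 moves from Q to P (Manhattan distance 1, so 3 moves are spent on a detour and 3 undoing it).
Enumerating: Q M I C B H L P | Q M I H L K O P | Q M I H F K O P | Q M I H F K L P | Q M L H F K O P | Q M N J I H L P.
That gives 6 routes.

6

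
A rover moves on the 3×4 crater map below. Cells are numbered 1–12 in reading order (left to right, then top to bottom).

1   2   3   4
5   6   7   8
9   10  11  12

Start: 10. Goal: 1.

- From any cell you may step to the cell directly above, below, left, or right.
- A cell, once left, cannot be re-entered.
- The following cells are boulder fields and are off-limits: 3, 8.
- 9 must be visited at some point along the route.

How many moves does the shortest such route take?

3

Any route passes through 9 somewhere between 10 and 1. Summing Manhattan distances along the two legs (10 → 9 → 1) gives a lower bound of 1 + 2 = 3 moves.
A route of 3 moves achieves this: 10 → 9 → 5 → 1.
Since 3 matches the lower bound, it is optimal.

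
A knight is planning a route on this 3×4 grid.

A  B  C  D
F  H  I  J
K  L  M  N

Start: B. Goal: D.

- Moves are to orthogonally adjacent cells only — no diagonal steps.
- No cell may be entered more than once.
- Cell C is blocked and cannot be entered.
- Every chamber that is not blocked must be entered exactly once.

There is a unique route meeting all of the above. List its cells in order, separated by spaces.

Need to visit all 11 open cells exactly once, starting at B and ending at D.
Cell N has only two open neighbours (J and M), so the path must pass straight through it: one of those is the cell it's entered from and the other is where it exits.
Route from B: left 1 to A, down 2 to K, right 1 to L, up 1 to H, right 1 to I, down 1 to M, right 1 to N, up 2 to D — 10 moves in all.
Check: all 11 open cells covered.

B A F K L H I M N J D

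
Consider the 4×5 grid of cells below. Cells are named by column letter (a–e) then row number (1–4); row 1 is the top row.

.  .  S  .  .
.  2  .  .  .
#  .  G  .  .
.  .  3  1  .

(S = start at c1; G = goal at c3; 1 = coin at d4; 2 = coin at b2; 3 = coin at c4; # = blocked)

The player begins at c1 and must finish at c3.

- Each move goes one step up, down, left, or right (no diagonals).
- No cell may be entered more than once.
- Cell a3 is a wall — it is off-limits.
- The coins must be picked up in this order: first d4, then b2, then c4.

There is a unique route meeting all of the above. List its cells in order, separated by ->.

c1 -> d1 -> e1 -> e2 -> e3 -> e4 -> d4 -> d3 -> d2 -> c2 -> b2 -> b3 -> b4 -> c4 -> c3

The waypoints must appear in the order d4, b2, c4, with no cell reused.
Route from c1: right 2 to e1, down 3 to e4, left 1 to d4, up 2 to d2, left 2 to b2, down 2 to b4, right 1 to c4, up 1 to c3 — 14 moves in all.
Check: order respected (1 at step 6, 2 at step 10, 3 at step 13).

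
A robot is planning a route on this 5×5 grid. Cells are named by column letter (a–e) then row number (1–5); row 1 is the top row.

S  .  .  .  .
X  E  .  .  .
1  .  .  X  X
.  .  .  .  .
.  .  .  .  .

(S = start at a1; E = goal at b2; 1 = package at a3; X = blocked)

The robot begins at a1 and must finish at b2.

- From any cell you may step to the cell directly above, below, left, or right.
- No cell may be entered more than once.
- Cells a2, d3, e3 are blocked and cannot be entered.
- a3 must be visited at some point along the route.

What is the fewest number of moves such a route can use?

10

Any route passes through a3 somewhere between a1 and b2. Summing Manhattan distances along the two legs (a1 → a3 → b2) gives a lower bound of 2 + 2 = 4 moves.
That bound ignores the blocked cells. Measuring each leg by the fewest moves that actually steer around them (a1→a3: 4; a3→b2: 2) raises the lower bound to 6.
The shortest route satisfying every rule uses 10 moves: a1 → b1 → c1 → c2 → c3 → c4 → b4 → a4 → a3 → b3 → b2.
The no-revisit rule (legs can't share cells) pushes the minimum above the 6-move bound; an exhaustive check rules out every length from 6 to 9 (on a 4-connected grid the length of any start-to-goal walk has the same parity as the Manhattan bound, so only lengths 6, 8, 10, … need checking), leaving 10 as the minimum.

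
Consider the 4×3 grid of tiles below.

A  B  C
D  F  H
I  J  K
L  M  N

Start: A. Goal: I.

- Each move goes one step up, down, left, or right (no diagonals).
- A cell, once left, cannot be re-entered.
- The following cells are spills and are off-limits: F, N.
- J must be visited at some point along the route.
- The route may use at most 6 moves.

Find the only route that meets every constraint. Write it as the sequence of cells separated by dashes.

A - B - C - H - K - J - I

The 6-move cap with required stops at J leaves no slack for detours.
Route from A: right 2 to C, down 2 to K, left 2 to I — 6 moves in all.
Check: all required cells visited; 6 ≤ 6 moves.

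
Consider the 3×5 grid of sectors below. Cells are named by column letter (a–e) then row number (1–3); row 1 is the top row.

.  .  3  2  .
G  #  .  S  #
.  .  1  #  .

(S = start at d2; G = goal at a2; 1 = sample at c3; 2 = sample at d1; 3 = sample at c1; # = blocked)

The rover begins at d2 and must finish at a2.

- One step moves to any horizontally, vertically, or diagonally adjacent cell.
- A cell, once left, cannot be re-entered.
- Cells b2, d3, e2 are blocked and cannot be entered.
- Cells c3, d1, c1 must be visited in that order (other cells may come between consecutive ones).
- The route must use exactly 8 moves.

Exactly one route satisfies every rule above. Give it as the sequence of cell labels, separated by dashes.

d2 - c3 - b3 - c2 - d1 - c1 - b1 - a1 - a2

The waypoints must appear in the order c3, d1, c1, with no cell reused.
Route from d2: down-left to c3, left to b3, 2× up-right (reaching d1), 3× left (reaching a1), down to a2 — 8 moves in all.
Check: order respected (1 at step 1, 2 at step 4, 3 at step 5); 8 moves as required.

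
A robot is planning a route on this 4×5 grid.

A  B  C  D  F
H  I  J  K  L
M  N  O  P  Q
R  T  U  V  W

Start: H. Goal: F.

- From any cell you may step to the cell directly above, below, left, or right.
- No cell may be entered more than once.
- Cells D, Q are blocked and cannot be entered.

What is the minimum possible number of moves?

5

The Manhattan distance from H to F is |2−1| + |1−5| = 5, so at least 5 moves are needed.
A route of 5 moves achieves this: H → I → J → K → L → F.
Since 5 matches the lower bound, it is optimal.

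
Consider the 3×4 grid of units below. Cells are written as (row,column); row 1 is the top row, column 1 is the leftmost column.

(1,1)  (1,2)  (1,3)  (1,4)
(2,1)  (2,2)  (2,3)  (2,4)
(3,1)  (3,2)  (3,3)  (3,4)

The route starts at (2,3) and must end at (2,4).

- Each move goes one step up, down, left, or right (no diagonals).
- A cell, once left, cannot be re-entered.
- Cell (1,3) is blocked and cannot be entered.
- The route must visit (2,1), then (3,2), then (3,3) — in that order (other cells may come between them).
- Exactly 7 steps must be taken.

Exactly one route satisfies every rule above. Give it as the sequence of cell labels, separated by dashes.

The waypoints must appear in the order (2,1), (3,2), (3,3), with no cell reused.
Route from (2,3): 2× left (reaching (2,1)), down to (3,1), 3× right (reaching (3,4)), up to (2,4) — 7 moves in all.
Check: order respected ((2,1) at step 2, (3,2) at step 4, (3,3) at step 5); 7 moves as required.

(2,3) - (2,2) - (2,1) - (3,1) - (3,2) - (3,3) - (3,4) - (2,4)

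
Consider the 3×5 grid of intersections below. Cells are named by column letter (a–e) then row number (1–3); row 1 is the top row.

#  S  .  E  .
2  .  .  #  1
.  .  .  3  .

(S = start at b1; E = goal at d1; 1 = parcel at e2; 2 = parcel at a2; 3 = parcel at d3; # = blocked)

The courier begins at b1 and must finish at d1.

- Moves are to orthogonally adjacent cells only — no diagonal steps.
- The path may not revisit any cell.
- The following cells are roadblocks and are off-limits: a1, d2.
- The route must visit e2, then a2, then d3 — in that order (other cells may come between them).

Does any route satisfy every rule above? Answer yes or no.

no

Ignoring the required order, 2 revisit-free routes from b1 to d1 pass through all of e2, a2, and d3; the waypoint orders that occur are a2 → d3 → e2 (2) — never e2 → a2 → d3.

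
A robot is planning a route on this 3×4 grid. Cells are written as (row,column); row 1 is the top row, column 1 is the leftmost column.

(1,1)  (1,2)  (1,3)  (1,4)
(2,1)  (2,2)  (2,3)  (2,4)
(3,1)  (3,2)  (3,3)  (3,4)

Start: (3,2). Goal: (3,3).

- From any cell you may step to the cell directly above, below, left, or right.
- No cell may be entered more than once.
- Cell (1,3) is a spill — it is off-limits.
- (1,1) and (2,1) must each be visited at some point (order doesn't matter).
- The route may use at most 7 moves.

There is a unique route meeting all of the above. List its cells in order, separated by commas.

(3,2), (3,1), (2,1), (1,1), (1,2), (2,2), (2,3), (3,3)

The budget equals the shortest possible length, so every move has to be on a shortest route through the required cells.
Route from (3,2): left 1 to (3,1), up 2 to (1,1), right 1 to (1,2), down 1 to (2,2), right 1 to (2,3), down 1 to (3,3) — 7 moves in all.
Check: all required cells visited; 7 ≤ 7 moves.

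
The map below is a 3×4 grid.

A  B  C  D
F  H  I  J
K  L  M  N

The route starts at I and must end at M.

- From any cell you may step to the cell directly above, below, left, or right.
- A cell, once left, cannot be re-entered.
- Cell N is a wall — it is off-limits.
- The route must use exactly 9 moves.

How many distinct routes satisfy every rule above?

Need simple routes of exactly 9 moves from I to M (Manhattan distance 1, so 4 moves are spent on a detour and 4 undoing it).
Enumerating: I J D C B H F K L M | I J D C B A F K L M | I J D C B A F H L M.
That gives 3 routes.

3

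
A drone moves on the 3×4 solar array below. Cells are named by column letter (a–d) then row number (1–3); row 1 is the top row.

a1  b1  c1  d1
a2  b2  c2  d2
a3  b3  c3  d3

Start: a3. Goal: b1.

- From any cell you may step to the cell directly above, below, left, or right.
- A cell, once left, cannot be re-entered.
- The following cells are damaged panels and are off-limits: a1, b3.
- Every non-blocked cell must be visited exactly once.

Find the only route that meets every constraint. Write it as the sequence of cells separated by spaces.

Need to visit all 10 open cells exactly once, starting at a3 and ending at b1.
Route from a3: up 1 to a2, right 2 to c2, down 1 to c3, right 1 to d3, up 2 to d1, left 2 to b1 — 9 moves in all.
Check: all 10 open cells covered.

a3 a2 b2 c2 c3 d3 d2 d1 c1 b1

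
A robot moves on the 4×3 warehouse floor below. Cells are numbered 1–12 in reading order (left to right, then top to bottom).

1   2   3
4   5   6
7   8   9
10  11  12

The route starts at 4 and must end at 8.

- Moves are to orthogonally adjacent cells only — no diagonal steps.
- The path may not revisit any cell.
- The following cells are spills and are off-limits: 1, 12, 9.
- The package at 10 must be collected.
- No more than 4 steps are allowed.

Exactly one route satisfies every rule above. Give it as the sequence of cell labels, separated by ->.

The budget equals the shortest possible length, so every move has to be on a shortest route through the required cells.
Route from 4: down 2 to 10, right 1 to 11, up 1 to 8 — 4 moves in all.
Check: all required cells visited; 4 ≤ 4 moves.

4 -> 7 -> 10 -> 11 -> 8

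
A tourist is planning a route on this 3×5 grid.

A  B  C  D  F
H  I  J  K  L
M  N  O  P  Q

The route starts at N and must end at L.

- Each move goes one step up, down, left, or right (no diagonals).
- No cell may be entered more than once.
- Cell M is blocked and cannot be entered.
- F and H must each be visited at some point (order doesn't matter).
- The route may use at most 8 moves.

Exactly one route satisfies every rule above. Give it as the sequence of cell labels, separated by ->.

N -> I -> H -> A -> B -> C -> D -> F -> L

The budget equals the shortest possible length, so every move has to be on a shortest route through the required cells.
Route from N: up 1 to I, left 1 to H, up 1 to A, right 4 to F, down 1 to L — 8 moves in all.
Check: all required cells visited; 8 ≤ 8 moves.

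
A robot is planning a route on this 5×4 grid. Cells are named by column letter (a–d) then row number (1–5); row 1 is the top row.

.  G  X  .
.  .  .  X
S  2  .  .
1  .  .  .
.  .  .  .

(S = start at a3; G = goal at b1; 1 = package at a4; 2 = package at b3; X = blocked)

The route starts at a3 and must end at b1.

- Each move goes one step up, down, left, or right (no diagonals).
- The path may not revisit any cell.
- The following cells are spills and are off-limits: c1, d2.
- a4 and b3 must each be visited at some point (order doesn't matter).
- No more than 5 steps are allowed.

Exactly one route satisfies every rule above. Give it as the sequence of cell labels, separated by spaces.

a3 a4 b4 b3 b2 b1

The budget equals the shortest possible length, so every move has to be on a shortest route through the required cells.
Route from a3: down 1 to a4, right 1 to b4, up 3 to b1 — 5 moves in all.
Check: all required cells visited; 5 ≤ 5 moves.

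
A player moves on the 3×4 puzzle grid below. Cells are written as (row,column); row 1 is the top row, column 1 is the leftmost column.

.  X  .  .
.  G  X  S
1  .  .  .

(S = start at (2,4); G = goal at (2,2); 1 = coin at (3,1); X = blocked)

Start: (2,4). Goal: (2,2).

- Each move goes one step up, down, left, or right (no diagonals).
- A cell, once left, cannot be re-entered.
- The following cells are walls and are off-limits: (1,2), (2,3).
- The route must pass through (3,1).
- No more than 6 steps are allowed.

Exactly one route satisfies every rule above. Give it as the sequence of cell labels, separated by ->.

(2,4) -> (3,4) -> (3,3) -> (3,2) -> (3,1) -> (2,1) -> (2,2)

The 6-move cap with required stops at (3,1) leaves no slack for detours.
Route from (2,4): down 1 to (3,4), left 3 to (3,1), up 1 to (2,1), right 1 to (2,2) — 6 moves in all.
Check: all required cells visited; 6 ≤ 6 moves.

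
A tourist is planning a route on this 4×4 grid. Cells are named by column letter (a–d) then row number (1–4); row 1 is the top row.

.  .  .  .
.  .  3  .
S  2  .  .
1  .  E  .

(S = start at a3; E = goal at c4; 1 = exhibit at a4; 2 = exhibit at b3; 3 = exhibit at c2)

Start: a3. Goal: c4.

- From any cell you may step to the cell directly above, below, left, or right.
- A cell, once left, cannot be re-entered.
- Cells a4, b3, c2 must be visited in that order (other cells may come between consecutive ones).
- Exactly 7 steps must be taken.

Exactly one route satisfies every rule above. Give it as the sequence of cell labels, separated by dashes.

The waypoints must appear in the order a4, b3, c2, with no cell reused.
Route from a3: down to a4, right to b4, 2× up (reaching b2), right to c2, 2× down (reaching c4) — 7 moves in all.
Check: order respected (1 at step 1, 2 at step 3, 3 at step 5); 7 moves as required.

a3 - a4 - b4 - b3 - b2 - c2 - c3 - c4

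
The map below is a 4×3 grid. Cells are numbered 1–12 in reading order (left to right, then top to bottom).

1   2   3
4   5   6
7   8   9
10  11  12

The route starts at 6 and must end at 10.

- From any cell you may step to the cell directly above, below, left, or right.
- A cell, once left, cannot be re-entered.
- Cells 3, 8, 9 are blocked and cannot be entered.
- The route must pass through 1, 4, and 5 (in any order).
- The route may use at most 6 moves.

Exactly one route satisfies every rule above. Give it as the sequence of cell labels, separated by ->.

The budget equals the shortest possible length, so every move has to be on a shortest route through the required cells.
Route from 6: left 1 to 5, up 1 to 2, left 1 to 1, down 3 to 10 — 6 moves in all.
Check: all required cells visited; 6 ≤ 6 moves.

6 -> 5 -> 2 -> 1 -> 4 -> 7 -> 10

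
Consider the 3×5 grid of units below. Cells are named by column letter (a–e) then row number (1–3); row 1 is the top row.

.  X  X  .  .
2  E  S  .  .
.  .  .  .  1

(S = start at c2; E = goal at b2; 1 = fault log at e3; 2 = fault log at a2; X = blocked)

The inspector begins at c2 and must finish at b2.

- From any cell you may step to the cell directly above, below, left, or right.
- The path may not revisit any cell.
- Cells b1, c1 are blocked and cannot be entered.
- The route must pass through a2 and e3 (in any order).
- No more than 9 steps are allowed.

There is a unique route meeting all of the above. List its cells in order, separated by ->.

The budget equals the shortest possible length, so every move has to be on a shortest route through the required cells.
Route from c2: right 2 to e2, down 1 to e3, left 4 to a3, up 1 to a2, right 1 to b2 — 9 moves in all.
Check: all required cells visited; 9 ≤ 9 moves.

c2 -> d2 -> e2 -> e3 -> d3 -> c3 -> b3 -> a3 -> a2 -> b2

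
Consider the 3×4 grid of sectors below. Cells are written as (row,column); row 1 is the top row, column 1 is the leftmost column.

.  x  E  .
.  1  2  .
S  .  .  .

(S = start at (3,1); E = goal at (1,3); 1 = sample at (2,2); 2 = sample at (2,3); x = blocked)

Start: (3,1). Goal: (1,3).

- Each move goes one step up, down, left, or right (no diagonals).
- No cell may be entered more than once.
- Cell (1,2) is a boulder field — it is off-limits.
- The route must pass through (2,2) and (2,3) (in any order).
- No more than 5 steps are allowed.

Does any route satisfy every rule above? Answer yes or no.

One route that works: (3,1) → (2,1) → (2,2) → (2,3) → (1,3).

yes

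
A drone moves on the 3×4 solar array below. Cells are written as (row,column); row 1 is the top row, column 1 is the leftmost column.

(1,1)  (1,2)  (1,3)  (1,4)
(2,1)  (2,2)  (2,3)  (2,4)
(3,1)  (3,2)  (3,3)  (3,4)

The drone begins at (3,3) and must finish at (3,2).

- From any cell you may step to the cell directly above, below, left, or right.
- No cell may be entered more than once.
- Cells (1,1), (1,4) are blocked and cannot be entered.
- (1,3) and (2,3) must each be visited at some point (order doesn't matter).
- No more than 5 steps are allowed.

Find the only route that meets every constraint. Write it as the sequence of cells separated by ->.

Any route must reach (1,3) and (2,3) and still end at (3,2) within 5 moves, so the order of the required stops is forced.
Route from (3,3): up 2 to (1,3), left 1 to (1,2), down 2 to (3,2) — 5 moves in all.
Check: all required cells visited; 5 ≤ 5 moves.

(3,3) -> (2,3) -> (1,3) -> (1,2) -> (2,2) -> (3,2)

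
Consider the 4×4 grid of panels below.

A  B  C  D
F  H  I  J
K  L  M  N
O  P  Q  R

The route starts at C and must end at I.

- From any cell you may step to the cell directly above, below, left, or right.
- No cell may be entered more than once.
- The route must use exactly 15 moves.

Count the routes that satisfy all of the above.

2

Need simple routes of exactly 15 moves from C to I (Manhattan distance 1, so 7 moves are spent on a detour and 7 undoing it).
Enumerating: C D J N R Q M L P O K F A B H I | C D J N R Q P O K F A B H L M I.
That gives 2 routes.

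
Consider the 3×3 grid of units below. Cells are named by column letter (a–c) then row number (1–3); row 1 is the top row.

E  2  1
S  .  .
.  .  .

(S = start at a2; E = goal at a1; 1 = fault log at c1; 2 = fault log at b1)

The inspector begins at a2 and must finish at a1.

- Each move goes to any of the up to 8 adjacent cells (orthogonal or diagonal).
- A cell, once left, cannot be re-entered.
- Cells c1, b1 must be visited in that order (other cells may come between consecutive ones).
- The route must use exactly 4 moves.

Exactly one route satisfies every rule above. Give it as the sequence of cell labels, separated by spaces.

a2 b2 c1 b1 a1

The waypoints must appear in the order c1, b1, with no cell reused.
Route from a2: right to b2, up-right to c1, 2× left (reaching a1) — 4 moves in all.
Check: order respected (1 at step 2, 2 at step 3); 4 moves as required.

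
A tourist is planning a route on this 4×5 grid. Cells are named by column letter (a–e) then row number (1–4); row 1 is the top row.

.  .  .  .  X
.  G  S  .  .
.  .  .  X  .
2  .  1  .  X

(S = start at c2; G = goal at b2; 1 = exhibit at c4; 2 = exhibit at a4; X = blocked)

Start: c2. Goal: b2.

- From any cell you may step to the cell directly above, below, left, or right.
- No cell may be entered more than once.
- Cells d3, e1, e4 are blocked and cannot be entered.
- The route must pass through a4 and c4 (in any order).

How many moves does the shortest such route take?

7

Any route passes through a4 and c4 in some order between c2 and b2. Summing Manhattan distances along each leg and taking the cheapest ordering (c2 → c4 → a4 → b2) gives a lower bound of 2 + 2 + 3 = 7 moves.
A route of 7 moves achieves this: c2 → c3 → c4 → b4 → a4 → a3 → a2 → b2.
Since 7 matches the lower bound, it is optimal.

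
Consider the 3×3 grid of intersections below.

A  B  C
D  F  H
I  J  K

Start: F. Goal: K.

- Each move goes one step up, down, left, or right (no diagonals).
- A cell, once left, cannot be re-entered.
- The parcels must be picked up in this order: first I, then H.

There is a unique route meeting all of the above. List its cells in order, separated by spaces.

The waypoints must appear in the order I, H, with no cell reused.
Route from F: down 1 to J, left 1 to I, up 2 to A, right 2 to C, down 2 to K — 8 moves in all.
Check: order respected (I at step 2, H at step 7).

F J I D A B C H K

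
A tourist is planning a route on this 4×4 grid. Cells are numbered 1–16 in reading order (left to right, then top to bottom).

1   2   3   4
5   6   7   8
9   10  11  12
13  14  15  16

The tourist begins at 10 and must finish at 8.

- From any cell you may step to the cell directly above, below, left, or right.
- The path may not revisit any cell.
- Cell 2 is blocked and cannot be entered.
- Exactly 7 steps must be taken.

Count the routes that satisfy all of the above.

9

Need simple routes of exactly 7 moves from 10 to 8 (Manhattan distance 3, so 2 moves are spent on a detour and 2 undoing it).
Branch systematically from the start, pruning whenever the remaining move budget drops below the Manhattan distance to 8 or differs from it in parity. Grouping the completions by first move — via 6: 1; via 14: 3; via 9: 5 (no valid completion starts via 11) — and summing: 1 + 3 + 5 = 9.
That gives 9 routes.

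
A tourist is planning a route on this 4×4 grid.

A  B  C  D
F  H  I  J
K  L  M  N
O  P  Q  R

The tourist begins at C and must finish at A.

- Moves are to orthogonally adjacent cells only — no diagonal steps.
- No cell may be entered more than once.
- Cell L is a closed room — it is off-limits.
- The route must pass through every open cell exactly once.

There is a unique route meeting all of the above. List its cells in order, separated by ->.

C -> D -> J -> I -> M -> N -> R -> Q -> P -> O -> K -> F -> H -> B -> A

Need to visit all 15 open cells exactly once, starting at C and ending at A.
Cell D has only two open neighbours (J and C), so the path must pass straight through it: one of those is the cell it's entered from and the other is where it exits.
Route from C: right to D, down to J, left to I, down to M, right to N, down to R, 3× left (reaching O), 2× up (reaching F), right to H, up to B, left to A — 14 moves in all.
Check: all 15 open cells covered.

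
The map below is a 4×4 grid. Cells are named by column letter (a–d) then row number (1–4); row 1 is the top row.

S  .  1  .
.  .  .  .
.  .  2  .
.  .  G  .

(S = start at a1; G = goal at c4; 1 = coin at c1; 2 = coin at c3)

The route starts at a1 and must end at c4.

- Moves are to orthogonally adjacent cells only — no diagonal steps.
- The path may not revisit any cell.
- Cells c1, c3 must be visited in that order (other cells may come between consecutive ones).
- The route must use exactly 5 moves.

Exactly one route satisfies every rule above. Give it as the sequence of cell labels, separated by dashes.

The waypoints must appear in the order c1, c3, with no cell reused.
Route from a1: right 2 to c1, down 3 to c4 — 5 moves in all.
Check: order respected (1 at step 2, 2 at step 4); 5 moves as required.

a1 - b1 - c1 - c2 - c3 - c4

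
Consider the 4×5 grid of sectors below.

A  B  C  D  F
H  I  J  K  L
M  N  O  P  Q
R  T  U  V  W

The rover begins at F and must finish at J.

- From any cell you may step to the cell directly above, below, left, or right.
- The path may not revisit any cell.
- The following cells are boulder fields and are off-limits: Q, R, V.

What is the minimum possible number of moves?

3

The Manhattan distance from F to J is |1−2| + |5−3| = 3, so at least 3 moves are needed.
A route of 3 moves achieves this: F → L → K → J.
Since 3 matches the lower bound, it is optimal.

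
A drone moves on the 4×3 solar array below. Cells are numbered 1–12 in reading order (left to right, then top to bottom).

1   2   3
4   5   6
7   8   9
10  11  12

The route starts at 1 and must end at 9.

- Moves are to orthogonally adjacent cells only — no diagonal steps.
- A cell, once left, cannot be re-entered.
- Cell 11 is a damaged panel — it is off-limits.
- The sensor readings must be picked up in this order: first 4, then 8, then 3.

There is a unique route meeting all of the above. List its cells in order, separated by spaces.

The waypoints must appear in the order 4, 8, 3, with no cell reused.
Route from 1: 2× down (reaching 7), right to 8, 2× up (reaching 2), right to 3, 2× down (reaching 9) — 8 moves in all.
Check: order respected (4 at step 1, 8 at step 3, 3 at step 6).

1 4 7 8 5 2 3 6 9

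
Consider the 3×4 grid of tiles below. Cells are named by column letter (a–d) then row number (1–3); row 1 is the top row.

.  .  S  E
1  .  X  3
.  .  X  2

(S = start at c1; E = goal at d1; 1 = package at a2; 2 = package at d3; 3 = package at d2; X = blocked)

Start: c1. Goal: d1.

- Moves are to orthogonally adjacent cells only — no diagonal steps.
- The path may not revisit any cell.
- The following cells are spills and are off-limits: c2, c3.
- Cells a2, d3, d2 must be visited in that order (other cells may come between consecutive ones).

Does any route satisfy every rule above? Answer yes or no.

no

d3 must be visited but has only one open neighbour (d2), and it is neither the start nor the goal — the route would have to enter and leave through d2, re-entering it.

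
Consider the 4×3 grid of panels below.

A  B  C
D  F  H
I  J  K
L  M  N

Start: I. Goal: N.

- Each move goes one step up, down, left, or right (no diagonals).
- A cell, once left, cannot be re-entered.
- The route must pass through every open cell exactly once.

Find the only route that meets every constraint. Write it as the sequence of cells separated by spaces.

Need to visit all 12 open cells exactly once, starting at I and ending at N.
Cell C has only two open neighbours (H and B), so the path must pass straight through it: one of those is the cell it's entered from and the other is where it exits.
Route from I: down to L, right to M, 2× up (reaching F), left to D, up to A, 2× right (reaching C), 3× down (reaching N) — 11 moves in all.
Check: all 12 open cells covered.

I L M J F D A B C H K N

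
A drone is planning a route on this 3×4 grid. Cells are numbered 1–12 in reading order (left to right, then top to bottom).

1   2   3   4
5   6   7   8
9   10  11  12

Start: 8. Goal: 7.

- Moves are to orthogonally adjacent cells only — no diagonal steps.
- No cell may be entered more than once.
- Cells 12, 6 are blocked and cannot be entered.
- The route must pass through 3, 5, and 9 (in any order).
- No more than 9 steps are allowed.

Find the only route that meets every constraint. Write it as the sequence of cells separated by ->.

The budget equals the shortest possible length, so every move has to be on a shortest route through the required cells.
Route from 8: up 1 to 4, left 3 to 1, down 2 to 9, right 2 to 11, up 1 to 7 — 9 moves in all.
Check: all required cells visited; 9 ≤ 9 moves.

8 -> 4 -> 3 -> 2 -> 1 -> 5 -> 9 -> 10 -> 11 -> 7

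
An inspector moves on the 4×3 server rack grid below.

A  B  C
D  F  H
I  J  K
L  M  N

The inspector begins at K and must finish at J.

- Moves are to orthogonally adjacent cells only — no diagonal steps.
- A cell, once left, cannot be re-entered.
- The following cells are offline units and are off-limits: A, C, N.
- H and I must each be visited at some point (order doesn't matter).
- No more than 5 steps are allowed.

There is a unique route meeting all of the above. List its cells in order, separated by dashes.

The 5-move cap with required stops at H, I leaves no slack for detours.
Route from K: up 1 to H, left 2 to D, down 1 to I, right 1 to J — 5 moves in all.
Check: all required cells visited; 5 ≤ 5 moves.

K - H - F - D - I - J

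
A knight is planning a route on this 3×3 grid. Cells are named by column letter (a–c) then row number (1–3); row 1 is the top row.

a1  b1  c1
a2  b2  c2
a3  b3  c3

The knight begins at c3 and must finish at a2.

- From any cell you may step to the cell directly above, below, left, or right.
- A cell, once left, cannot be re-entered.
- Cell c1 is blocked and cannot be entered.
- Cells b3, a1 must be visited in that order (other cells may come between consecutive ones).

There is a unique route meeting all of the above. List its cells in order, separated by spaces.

The waypoints must appear in the order b3, a1, with no cell reused.
Route from c3: left to b3, 2× up (reaching b1), left to a1, down to a2 — 5 moves in all.
Check: order respected (b3 at step 1, a1 at step 4).

c3 b3 b2 b1 a1 a2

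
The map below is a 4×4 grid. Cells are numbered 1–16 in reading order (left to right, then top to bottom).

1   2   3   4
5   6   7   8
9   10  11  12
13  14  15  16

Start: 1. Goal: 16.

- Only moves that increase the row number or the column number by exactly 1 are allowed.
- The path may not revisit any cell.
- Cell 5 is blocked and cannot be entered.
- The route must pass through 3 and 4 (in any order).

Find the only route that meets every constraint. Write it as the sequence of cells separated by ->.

Moves only go right or down, so the column and row indices never decrease.
Route from 1: right 3 to 4, down 3 to 16 — 6 moves in all.
Check: all required cells visited.

1 -> 2 -> 3 -> 4 -> 8 -> 12 -> 16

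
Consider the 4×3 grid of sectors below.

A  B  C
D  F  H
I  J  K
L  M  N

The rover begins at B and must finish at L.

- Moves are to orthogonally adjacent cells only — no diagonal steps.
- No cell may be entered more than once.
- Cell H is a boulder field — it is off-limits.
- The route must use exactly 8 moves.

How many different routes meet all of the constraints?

3

Need simple routes of exactly 8 moves from B to L (Manhattan distance 4, so 2 moves are spent on a detour and 2 undoing it).
Enumerating: B F D I J K N M L | B A D I J K N M L | B A D F J K N M L.
That gives 3 routes.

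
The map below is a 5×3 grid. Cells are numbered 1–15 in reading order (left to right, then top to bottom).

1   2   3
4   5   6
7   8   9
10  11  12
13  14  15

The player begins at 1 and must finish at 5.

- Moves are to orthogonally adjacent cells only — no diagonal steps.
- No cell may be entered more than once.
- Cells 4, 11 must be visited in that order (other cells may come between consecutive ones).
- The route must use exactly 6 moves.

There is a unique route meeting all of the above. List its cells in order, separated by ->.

1 -> 4 -> 7 -> 10 -> 11 -> 8 -> 5

The waypoints must appear in the order 4, 11, with no cell reused.
Route from 1: down 3 to 10, right 1 to 11, up 2 to 5 — 6 moves in all.
Check: order respected (4 at step 1, 11 at step 4); 6 moves as required.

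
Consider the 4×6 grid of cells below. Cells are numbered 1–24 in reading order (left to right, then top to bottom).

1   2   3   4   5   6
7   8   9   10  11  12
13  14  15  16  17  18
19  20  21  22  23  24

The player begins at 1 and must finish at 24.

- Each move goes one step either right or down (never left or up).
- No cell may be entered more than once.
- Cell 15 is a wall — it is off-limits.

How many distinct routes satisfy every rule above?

32

A right/down-only route from 1 to 24 makes exactly 3 down-moves and 5 right-moves in some order.
With no other constraints that would be C(8,3) = 56 routes.
Subtract routes through each blocked cell (inclusion–exclusion for overlaps): − through 15: 24 → 32.
That gives 32 routes.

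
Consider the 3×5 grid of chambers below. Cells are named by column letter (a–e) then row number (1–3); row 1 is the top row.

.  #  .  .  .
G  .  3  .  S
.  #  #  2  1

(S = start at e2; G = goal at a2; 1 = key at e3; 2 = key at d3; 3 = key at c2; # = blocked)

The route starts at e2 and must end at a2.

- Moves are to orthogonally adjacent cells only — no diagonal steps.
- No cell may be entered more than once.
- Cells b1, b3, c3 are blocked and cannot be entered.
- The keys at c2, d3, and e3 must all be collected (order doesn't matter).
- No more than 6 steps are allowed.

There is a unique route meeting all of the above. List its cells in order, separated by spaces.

e2 e3 d3 d2 c2 b2 a2

The 6-move cap with required stops at c2, d3, e3 leaves no slack for detours.
Route from e2: down to e3, left to d3, up to d2, 3× left (reaching a2) — 6 moves in all.
Check: all required cells visited; 6 ≤ 6 moves.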